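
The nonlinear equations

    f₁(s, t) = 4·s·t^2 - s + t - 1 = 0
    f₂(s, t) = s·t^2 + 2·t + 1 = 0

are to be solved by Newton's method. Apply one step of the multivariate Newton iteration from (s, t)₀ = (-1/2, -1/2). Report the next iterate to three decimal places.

(-5.000, 0.000)

At (-1/2, -1/2): F = (-1.500, -0.125).
Jacobian J = [[4·t^2 - 1, 8·s·t + 1], [t^2, 2·s·t + 2]].
At the point, J = [[0.000, 3.000], [0.250, 2.500]] (det J = -0.750).
Solving J·Δ = −F gives Δ = (-4.500, 0.500).
Then the next iterate is (s, t)₁ = (-5.000, 0.000).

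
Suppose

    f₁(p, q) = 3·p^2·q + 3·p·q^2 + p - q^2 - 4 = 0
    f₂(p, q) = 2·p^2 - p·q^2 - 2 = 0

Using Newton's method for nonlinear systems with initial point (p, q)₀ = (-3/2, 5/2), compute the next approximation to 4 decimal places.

(-1.2311, 1.3559)

At (-3/2, 5/2): F = (-23.0000, 11.8750).
Jacobian J = [[6·p·q + 3·q^2 + 1, 3·p^2 + 6·p·q - 2·q], [4·p - q^2, -2·p·q]].
At the point, J = [[-2.7500, -20.7500], [-12.2500, 7.5000]] (det J = -274.8125).
Solving J·Δ = −F gives Δ = (0.2689, -1.1441).
Then the next iterate is (p, q)₁ = (-1.2311, 1.3559).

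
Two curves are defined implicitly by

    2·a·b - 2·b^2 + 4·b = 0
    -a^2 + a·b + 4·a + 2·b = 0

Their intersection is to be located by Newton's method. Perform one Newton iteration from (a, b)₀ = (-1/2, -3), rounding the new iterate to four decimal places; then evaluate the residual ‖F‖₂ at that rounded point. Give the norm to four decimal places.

4.4050

At (-1/2, -3): F = (-27.0000, -6.7500).
Jacobian J = [[2·b, 2·a - 4·b + 4], [-2·a + b + 4, a + 2]].
At the point, J = [[-6.0000, 15.0000], [2.0000, 1.5000]] (det J = -39.0000).
Solving J·Δ = −F gives Δ = (1.5577, 2.4231).
Then the next iterate is (a, b)₁ = (1.0577, -0.5769).
Re-evaluating at (1.0577, -0.5769): F = (-4.193601, 1.348084), so ‖F‖₂ = 4.4050.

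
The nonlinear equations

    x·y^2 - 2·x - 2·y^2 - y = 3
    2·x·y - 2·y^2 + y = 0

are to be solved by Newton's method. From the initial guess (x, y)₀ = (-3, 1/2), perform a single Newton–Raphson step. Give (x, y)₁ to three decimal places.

(-1.534, 0.281)

At (-3, 1/2): F = (1.250, -3.000).
Jacobian J = [[y^2 - 2, 2·x·y - 4·y - 1], [2·y, 2·x - 4·y + 1]].
At the point, J = [[-1.750, -6.000], [1.000, -7.000]] (det J = 18.250).
Solving J·Δ = −F gives Δ = (1.466, -0.219).
Then the next iterate is (x, y)₁ = (-1.534, 0.281).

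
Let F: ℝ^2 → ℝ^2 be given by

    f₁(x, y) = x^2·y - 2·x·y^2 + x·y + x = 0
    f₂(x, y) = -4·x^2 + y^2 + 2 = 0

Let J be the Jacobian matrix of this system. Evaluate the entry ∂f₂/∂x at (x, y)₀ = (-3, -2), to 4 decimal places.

∂f₂/∂x = -8·x.
At (-3, -2) this is 24.0000.

24.0000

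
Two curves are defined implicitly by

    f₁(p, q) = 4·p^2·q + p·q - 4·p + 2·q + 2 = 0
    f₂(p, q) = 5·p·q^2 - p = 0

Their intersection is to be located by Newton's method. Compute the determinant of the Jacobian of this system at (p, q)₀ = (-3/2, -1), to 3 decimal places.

J = [[8·p·q + q - 4, 4·p^2 + p + 2], [5·q^2 - 1, 10·p·q]].
At the point, J = [[7.000, 9.500], [4.000, 15.000]].
det J = 67.000.

67.000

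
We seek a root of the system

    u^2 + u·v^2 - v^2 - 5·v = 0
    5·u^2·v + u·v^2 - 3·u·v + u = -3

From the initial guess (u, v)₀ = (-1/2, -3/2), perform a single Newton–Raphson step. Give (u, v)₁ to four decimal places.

(-1.8309, 3.9227)

At (-1/2, -3/2): F = (4.3750, -2.7500).
Jacobian J = [[2·u + v^2, 2·u·v - 2·v - 5], [10·u·v + v^2 - 3·v + 1, 5·u^2 + 2·u·v - 3·u]].
At the point, J = [[1.2500, -0.5000], [15.2500, 4.2500]] (det J = 12.9375).
Solving J·Δ = −F gives Δ = (-1.3309, 5.4227).
Then the next iterate is (u, v)₁ = (-1.8309, 3.9227).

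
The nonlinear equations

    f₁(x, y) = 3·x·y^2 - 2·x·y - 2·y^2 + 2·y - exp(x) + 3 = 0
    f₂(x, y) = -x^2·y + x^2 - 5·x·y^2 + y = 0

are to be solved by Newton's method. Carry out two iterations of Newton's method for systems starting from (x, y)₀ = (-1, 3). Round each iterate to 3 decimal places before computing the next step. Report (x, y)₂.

At (-1, 3): F = (-30.36788, 46.000).
Jacobian J = [[3·y^2 - 2·y - exp(x), 6·x·y - 2·x - 4·y + 2], [-2·x·y + 2·x - 5·y^2, -x^2 - 10·x·y + 1]].
At the point, J = [[20.63212, -26.000], [-41.000, 30.000]] (det J = -447.03638).
Solving J·Δ = −F gives Δ = (0.637, -0.662).
Then the next iterate is (x, y)₁ = (-0.363, 2.338).
Round to (-0.363, 2.338) and repeat: F = (-8.20743, 12.08293), J = [[11.02715, -11.71816], [-26.35983, 9.35517]].
Δ = (0.315, -0.404), so (x, y)₂ = (-0.048, 1.934).

(-0.048, 1.934)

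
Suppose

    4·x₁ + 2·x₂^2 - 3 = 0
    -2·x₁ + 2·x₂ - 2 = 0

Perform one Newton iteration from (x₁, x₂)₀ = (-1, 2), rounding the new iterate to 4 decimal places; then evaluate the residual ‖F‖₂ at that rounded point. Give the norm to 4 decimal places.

1.1250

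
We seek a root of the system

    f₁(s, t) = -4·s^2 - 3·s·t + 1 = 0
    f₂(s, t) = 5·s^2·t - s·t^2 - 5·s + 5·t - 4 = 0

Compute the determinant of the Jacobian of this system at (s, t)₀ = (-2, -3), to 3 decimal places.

J = [[-8·s - 3·t, -3·s], [10·s·t - t^2 - 5, 5·s^2 - 2·s·t + 5]].
At the point, J = [[25.000, 6.000], [46.000, 13.000]].
det J = 49.000.

49.000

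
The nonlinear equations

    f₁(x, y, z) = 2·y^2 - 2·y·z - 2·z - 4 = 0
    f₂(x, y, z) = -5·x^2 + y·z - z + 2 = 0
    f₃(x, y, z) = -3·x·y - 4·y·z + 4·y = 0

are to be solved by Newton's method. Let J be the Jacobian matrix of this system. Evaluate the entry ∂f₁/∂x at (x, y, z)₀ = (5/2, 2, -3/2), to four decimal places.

0.0000

∂f₁/∂x = 0.
At (5/2, 2, -3/2) this is 0.0000.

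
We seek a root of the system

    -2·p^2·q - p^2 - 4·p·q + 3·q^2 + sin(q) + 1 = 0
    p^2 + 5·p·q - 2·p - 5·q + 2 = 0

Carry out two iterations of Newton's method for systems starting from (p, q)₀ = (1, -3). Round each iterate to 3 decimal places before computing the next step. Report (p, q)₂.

(1.231, -0.255)

At (1, -3): F = (44.85888, 1.000).
Jacobian J = [[-4·p·q - 2·p - 4·q, -2·p^2 - 4·p + 6·q + cos(q)], [2·p + 5·q - 2, 5·p - 5]].
At the point, J = [[22.000, -24.98999], [-15.000, 0.000]] (det J = -374.84989).
Solving J·Δ = −F gives Δ = (0.067, 1.854).
Then the next iterate is (p, q)₁ = (1.067, -1.146).
Round to (1.067, -1.146) and repeat: F = (10.39088, 0.62058), J = [[7.34113, -13.00884], [-5.596, 0.335]].
Δ = (0.164, 0.891), so (p, q)₂ = (1.231, -0.255).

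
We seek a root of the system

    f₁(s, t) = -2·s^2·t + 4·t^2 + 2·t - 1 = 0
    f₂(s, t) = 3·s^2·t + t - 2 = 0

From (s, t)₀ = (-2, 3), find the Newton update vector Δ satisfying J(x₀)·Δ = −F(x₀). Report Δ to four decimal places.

(0.4635, -1.5625)

At (-2, 3): F = (17.0000, 37.0000).
Jacobian J = [[-4·s·t, -2·s^2 + 8·t + 2], [6·s·t, 3·s^2 + 1]].
At the point, J = [[24.0000, 18.0000], [-36.0000, 13.0000]] (det J = 960.0000).
Solving J·Δ = −F gives Δ = (0.4635, -1.5625).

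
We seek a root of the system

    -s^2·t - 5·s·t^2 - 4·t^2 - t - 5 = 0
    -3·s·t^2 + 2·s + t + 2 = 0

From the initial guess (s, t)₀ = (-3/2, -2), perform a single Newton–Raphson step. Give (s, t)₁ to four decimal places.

At (-3/2, -2): F = (15.5000, 15.0000).
Jacobian J = [[-2·s·t - 5·t^2, -s^2 - 10·s·t - 8·t - 1], [-3·t^2 + 2, -6·s·t + 1]].
At the point, J = [[-26.0000, -17.2500], [-10.0000, -17.0000]] (det J = 269.5000).
Solving J·Δ = −F gives Δ = (0.0176, 0.8720).
Then the next iterate is (s, t)₁ = (-1.4824, -1.1280).

(-1.4824, -1.1280)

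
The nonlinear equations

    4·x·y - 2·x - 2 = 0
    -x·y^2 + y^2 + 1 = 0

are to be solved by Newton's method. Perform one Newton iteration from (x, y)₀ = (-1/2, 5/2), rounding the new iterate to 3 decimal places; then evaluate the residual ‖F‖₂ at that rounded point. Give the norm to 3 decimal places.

3.880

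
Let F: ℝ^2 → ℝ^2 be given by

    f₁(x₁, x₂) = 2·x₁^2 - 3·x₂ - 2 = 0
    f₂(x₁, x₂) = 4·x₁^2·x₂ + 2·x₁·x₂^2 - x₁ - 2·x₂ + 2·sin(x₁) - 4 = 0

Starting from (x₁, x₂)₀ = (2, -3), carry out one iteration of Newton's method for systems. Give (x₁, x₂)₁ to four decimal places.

At (2, -3): F = (15.0000, -10.181405).
Jacobian J = [[4·x₁, -3], [8·x₁·x₂ + 2·x₂^2 + 2·cos(x₁) - 1, 4·x₁^2 + 4·x₁·x₂ - 2]].
At the point, J = [[8.0000, -3.0000], [-31.832294, -10.0000]] (det J = -175.496881).
Solving J·Δ = −F gives Δ = (-1.0288, 2.2566).
Then the next iterate is (x₁, x₂)₁ = (0.9712, -0.7434).

(0.9712, -0.7434)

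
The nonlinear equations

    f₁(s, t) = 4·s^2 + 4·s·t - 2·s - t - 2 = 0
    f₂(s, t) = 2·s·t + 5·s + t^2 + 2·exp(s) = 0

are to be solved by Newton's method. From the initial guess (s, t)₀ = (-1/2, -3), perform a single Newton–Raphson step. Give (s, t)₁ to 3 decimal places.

At (-1/2, -3): F = (9.000, 10.71306).
Jacobian J = [[8·s + 4·t - 2, 4·s - 1], [2·t + 2·exp(s) + 5, 2·s + 2·t]].
At the point, J = [[-18.000, -3.000], [0.21306, -7.000]] (det J = 126.63918).
Solving J·Δ = −F gives Δ = (0.244, 1.538).
Then the next iterate is (s, t)₁ = (-0.256, -1.462).

(-0.256, -1.462)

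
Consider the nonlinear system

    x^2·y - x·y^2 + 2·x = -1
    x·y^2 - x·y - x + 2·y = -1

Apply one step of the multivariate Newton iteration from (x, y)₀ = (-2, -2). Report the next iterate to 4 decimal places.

At (-2, -2): F = (-3.0000, -13.0000).
Jacobian J = [[2·x·y - y^2 + 2, x^2 - 2·x·y], [y^2 - y - 1, 2·x·y - x + 2]].
At the point, J = [[6.0000, -4.0000], [5.0000, 12.0000]] (det J = 92.0000).
Solving J·Δ = −F gives Δ = (0.9565, 0.6848).
Then the next iterate is (x, y)₁ = (-1.0435, -1.3152).

(-1.0435, -1.3152)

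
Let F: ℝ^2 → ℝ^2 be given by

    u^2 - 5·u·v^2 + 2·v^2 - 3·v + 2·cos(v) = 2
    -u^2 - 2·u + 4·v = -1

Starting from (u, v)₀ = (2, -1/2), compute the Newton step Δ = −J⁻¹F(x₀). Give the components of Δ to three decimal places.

At (2, -1/2): F = (3.25517, -9.000).
Jacobian J = [[2·u - 5·v^2, -10·u·v + 4·v - 2·sin(v) - 3], [-2·u - 2, 4]].
At the point, J = [[2.750, 5.95885], [-6.000, 4.000]] (det J = 46.75311).
Solving J·Δ = −F gives Δ = (-1.426, 0.112).

(-1.426, 0.112)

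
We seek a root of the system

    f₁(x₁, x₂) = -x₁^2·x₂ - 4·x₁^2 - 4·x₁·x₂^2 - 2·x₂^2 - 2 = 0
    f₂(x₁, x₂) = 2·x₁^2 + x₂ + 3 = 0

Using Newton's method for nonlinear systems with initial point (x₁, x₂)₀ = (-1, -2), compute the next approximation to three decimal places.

At (-1, -2): F = (4.000, 3.000).
Jacobian J = [[-2·x₁·x₂ - 8·x₁ - 4·x₂^2, -x₁^2 - 8·x₁·x₂ - 4·x₂], [4·x₁, 1]].
At the point, J = [[-12.000, -9.000], [-4.000, 1.000]] (det J = -48.000).
Solving J·Δ = −F gives Δ = (0.646, -0.417).
Then the next iterate is (x₁, x₂)₁ = (-0.354, -2.417).

(-0.354, -2.417)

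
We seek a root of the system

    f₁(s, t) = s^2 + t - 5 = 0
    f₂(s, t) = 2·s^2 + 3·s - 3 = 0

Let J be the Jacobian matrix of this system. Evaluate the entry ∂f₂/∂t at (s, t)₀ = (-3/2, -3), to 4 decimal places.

0.0000

∂f₂/∂t = 0.
At (-3/2, -3) this is 0.0000.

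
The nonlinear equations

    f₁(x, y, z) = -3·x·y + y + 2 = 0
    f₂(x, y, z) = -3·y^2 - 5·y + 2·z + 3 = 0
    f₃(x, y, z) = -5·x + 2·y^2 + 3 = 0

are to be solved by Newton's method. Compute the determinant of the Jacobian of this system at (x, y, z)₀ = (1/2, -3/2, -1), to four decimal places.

J = [[-3·y, -3·x + 1, 0], [0, -6·y - 5, 2], [-5, 4·y, 0]].
At the point, J = [[4.5000, -0.5000, 0.0000], [0.0000, 4.0000, 2.0000], [-5.0000, -6.0000, 0.0000]].
det J = 59.0000.

59.0000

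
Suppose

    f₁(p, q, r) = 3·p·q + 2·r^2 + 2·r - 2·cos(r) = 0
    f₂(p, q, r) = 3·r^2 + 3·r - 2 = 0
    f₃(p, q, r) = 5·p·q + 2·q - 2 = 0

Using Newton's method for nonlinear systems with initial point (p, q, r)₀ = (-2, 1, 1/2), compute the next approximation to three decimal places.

(-0.616, 0.615, 0.458)

At (-2, 1, 1/2): F = (-6.25517, 0.250, -10.000).
Jacobian J = [[3·q, 3·p, 4·r + 2·sin(r) + 2], [0, 0, 6·r + 3], [5·q, 5·p + 2, 0]].
At the point, J = [[3.000, -6.000, 4.95885], [0.000, 0.000, 6.000], [5.000, -8.000, 0.000]] (det J = -36.000).
Solving J·Δ = −F gives Δ = (1.384, -0.385, -0.042).
Then the next iterate is (p, q, r)₁ = (-0.616, 0.615, 0.458).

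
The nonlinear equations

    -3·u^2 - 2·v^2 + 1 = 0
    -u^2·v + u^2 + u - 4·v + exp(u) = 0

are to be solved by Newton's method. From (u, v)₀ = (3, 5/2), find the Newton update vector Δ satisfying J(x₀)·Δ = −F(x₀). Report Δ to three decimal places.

(-1.399, -1.332)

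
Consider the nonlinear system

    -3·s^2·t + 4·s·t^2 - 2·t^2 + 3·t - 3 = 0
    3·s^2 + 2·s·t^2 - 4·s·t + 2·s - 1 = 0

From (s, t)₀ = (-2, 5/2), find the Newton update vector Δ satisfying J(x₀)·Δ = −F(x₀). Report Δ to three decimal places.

(1.065, -0.499)

At (-2, 5/2): F = (-88.000, 2.000).
Jacobian J = [[-6·s·t + 4·t^2, -3·s^2 + 8·s·t - 4·t + 3], [6·s + 2·t^2 - 4·t + 2, 4·s·t - 4·s]].
At the point, J = [[55.000, -59.000], [-7.500, -12.000]] (det J = -1102.500).
Solving J·Δ = −F gives Δ = (1.065, -0.499).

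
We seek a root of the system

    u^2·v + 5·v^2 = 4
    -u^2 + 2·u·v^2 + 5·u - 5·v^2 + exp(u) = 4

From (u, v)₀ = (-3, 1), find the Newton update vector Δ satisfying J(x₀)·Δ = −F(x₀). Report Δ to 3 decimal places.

(4.485, 0.890)

At (-3, 1): F = (10.000, -38.95021).
Jacobian J = [[2·u·v, u^2 + 10·v], [-2·u + 2·v^2 + exp(u) + 5, 4·u·v - 10·v]].
At the point, J = [[-6.000, 19.000], [13.04979, -22.000]] (det J = -115.94595).
Solving J·Δ = −F gives Δ = (4.485, 0.890).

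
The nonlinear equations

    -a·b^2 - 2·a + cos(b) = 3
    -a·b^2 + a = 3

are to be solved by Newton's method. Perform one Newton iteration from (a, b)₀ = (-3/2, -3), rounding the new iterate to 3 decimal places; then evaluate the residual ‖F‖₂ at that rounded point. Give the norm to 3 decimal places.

0.378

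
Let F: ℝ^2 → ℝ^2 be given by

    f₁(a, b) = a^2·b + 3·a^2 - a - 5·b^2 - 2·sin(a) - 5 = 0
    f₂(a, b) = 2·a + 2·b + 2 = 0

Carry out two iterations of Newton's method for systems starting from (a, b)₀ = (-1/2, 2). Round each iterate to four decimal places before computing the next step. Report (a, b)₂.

(-1.5097, 0.5097)

At (-1/2, 2): F = (-22.291149, 5.0000).
Jacobian J = [[2·a·b + 6·a - 2·cos(a) - 1, a^2 - 10·b], [2, 2]].
At the point, J = [[-7.755165, -19.7500], [2.0000, 2.0000]] (det J = 23.989670).
Solving J·Δ = −F gives Δ = (-2.2580, -0.2420).
Then the next iterate is (a, b)₁ = (-2.7580, 1.7580).
Round to (-2.7580, 1.7580) and repeat: F = (19.245720, 0.0000), J = [[-25.390476, -9.973436], [2.0000, 2.0000]].
Δ = (1.2483, -1.2483), so (a, b)₂ = (-1.5097, 0.5097).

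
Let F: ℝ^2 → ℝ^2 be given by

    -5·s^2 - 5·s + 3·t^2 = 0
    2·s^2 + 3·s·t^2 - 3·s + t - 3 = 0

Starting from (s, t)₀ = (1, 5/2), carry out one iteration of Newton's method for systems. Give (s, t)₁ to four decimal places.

At (1, 5/2): F = (8.7500, 17.2500).
Jacobian J = [[-10·s - 5, 6·t], [4·s + 3·t^2 - 3, 6·s·t + 1]].
At the point, J = [[-15.0000, 15.0000], [19.7500, 16.0000]] (det J = -536.2500).
Solving J·Δ = −F gives Δ = (-0.2214, -0.8048).
Then the next iterate is (s, t)₁ = (0.7786, 1.6952).

(0.7786, 1.6952)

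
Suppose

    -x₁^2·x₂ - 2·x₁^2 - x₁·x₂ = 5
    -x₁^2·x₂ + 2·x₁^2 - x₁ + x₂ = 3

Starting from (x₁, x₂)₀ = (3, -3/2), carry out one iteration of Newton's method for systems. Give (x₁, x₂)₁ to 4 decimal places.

At (3, -3/2): F = (-5.0000, 24.0000).
Jacobian J = [[-2·x₁·x₂ - 4·x₁ - x₂, -x₁^2 - x₁], [-2·x₁·x₂ + 4·x₁ - 1, -x₁^2 + 1]].
At the point, J = [[-1.5000, -12.0000], [20.0000, -8.0000]] (det J = 252.0000).
Solving J·Δ = −F gives Δ = (-1.3016, -0.2540).
Then the next iterate is (x₁, x₂)₁ = (1.6984, -1.7540).

(1.6984, -1.7540)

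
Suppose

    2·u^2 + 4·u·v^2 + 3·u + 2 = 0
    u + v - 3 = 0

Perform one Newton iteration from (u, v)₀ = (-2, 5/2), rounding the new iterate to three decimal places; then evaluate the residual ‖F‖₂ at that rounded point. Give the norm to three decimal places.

15.087

At (-2, 5/2): F = (-46.000, -2.500).
Jacobian J = [[4·u + 4·v^2 + 3, 8·u·v], [1, 1]].
At the point, J = [[20.000, -40.000], [1.000, 1.000]] (det J = 60.000).
Solving J·Δ = −F gives Δ = (2.433, 0.067).
Then the next iterate is (u, v)₁ = (0.433, 2.567).
Re-evaluating at (0.433, 2.567): F = (15.08697, 0.000), so ‖F‖₂ = 15.087.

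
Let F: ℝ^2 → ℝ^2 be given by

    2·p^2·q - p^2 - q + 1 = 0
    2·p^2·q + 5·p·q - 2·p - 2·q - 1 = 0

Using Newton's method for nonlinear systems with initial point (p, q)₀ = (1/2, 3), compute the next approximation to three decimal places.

At (1/2, 3): F = (-0.750, 1.000).
Jacobian J = [[4·p·q - 2·p, 2·p^2 - 1], [4·p·q + 5·q - 2, 2·p^2 + 5·p - 2]].
At the point, J = [[5.000, -0.500], [19.000, 1.000]] (det J = 14.500).
Solving J·Δ = −F gives Δ = (0.017, -1.328).
Then the next iterate is (p, q)₁ = (0.517, 1.672).

(0.517, 1.672)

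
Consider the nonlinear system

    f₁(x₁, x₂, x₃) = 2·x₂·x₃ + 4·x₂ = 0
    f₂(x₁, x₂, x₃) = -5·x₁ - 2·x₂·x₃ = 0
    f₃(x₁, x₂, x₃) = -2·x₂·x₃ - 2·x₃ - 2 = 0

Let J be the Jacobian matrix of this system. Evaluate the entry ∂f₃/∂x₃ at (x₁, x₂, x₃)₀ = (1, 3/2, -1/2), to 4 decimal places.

-5.0000

∂f₃/∂x₃ = -2·x₂ - 2.
At (1, 3/2, -1/2) this is -5.0000.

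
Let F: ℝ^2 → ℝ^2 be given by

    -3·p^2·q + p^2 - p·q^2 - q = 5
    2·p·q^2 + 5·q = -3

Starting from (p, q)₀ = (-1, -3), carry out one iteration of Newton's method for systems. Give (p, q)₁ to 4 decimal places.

(-1.0351, -1.1981)

At (-1, -3): F = (17.0000, -30.0000).
Jacobian J = [[-6·p·q + 2·p - q^2, -3·p^2 - 2·p·q - 1], [2·q^2, 4·p·q + 5]].
At the point, J = [[-29.0000, -10.0000], [18.0000, 17.0000]] (det J = -313.0000).
Solving J·Δ = −F gives Δ = (-0.0351, 1.8019).
Then the next iterate is (p, q)₁ = (-1.0351, -1.1981).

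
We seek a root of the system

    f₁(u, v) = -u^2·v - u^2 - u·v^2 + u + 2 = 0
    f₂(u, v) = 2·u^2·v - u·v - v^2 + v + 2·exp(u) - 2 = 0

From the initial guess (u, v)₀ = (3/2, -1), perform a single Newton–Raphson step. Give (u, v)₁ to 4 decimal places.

(5.0416, -3.6667)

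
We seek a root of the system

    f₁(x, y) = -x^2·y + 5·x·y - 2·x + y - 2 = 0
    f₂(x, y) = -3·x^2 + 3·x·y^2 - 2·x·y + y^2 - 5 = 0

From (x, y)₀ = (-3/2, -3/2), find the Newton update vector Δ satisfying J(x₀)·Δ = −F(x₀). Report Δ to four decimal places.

(-0.8183, 2.9236)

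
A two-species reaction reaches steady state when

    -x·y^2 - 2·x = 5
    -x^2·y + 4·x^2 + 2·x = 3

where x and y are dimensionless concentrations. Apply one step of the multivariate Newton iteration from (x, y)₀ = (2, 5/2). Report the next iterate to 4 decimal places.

At (2, 5/2): F = (-21.5000, 7.0000).
Jacobian J = [[-y^2 - 2, -2·x·y], [-2·x·y + 8·x + 2, -x^2]].
At the point, J = [[-8.2500, -10.0000], [8.0000, -4.0000]] (det J = 113.0000).
Solving J·Δ = −F gives Δ = (-1.3805, -1.0111).
Then the next iterate is (x, y)₁ = (0.6195, 1.4889).

(0.6195, 1.4889)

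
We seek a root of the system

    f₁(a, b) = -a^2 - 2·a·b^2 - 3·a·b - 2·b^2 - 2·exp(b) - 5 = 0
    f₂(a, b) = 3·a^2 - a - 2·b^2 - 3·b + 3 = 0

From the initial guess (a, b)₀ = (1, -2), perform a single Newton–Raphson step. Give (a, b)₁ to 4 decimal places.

(-0.4291, -1.1709)

At (1, -2): F = (-16.270671, 3.0000).
Jacobian J = [[-2·a - 2·b^2 - 3·b, -4·a·b - 3·a - 4·b - 2·exp(b)], [6·a - 1, -4·b - 3]].
At the point, J = [[-4.0000, 12.729329], [5.0000, 5.0000]] (det J = -83.646647).
Solving J·Δ = −F gives Δ = (-1.4291, 0.8291).
Then the next iterate is (a, b)₁ = (-0.4291, -1.1709).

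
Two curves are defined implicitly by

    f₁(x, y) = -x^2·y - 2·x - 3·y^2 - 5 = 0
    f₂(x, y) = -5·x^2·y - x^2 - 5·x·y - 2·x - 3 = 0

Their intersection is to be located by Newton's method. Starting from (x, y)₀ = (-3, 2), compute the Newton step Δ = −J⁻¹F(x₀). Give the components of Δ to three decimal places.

At (-3, 2): F = (-29.000, -66.000).
Jacobian J = [[-2·x·y - 2, -x^2 - 6·y], [-10·x·y - 2·x - 5·y - 2, -5·x^2 - 5·x]].
At the point, J = [[10.000, -21.000], [54.000, -30.000]] (det J = 834.000).
Solving J·Δ = −F gives Δ = (0.619, -1.086).

(0.619, -1.086)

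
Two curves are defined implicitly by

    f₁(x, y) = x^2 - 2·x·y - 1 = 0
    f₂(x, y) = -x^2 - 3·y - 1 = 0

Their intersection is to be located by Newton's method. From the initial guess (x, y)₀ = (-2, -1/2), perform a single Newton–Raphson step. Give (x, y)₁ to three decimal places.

(-0.429, 0.429)

At (-2, -1/2): F = (1.000, -3.500).
Jacobian J = [[2·x - 2·y, -2·x], [-2·x, -3]].
At the point, J = [[-3.000, 4.000], [4.000, -3.000]] (det J = -7.000).
Solving J·Δ = −F gives Δ = (1.571, 0.929).
Then the next iterate is (x, y)₁ = (-0.429, 0.429).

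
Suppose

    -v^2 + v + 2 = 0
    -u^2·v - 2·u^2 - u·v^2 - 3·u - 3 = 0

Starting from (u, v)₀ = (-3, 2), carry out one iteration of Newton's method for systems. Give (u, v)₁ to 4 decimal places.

At (-3, 2): F = (0.0000, -18.0000).
Jacobian J = [[0, -2·v + 1], [-2·u·v - 4·u - v^2 - 3, -u^2 - 2·u·v]].
At the point, J = [[0.0000, -3.0000], [17.0000, 3.0000]] (det J = 51.0000).
Solving J·Δ = −F gives Δ = (1.0588, 0.0000).
Then the next iterate is (u, v)₁ = (-1.9412, 2.0000).

(-1.9412, 2.0000)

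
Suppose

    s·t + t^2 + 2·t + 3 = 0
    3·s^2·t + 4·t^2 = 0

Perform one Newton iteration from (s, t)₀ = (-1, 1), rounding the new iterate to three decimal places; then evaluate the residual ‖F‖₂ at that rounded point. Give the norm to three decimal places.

At (-1, 1): F = (5.000, 7.000).
Jacobian J = [[t, s + 2·t + 2], [6·s·t, 3·s^2 + 8·t]].
At the point, J = [[1.000, 3.000], [-6.000, 11.000]] (det J = 29.000).
Solving J·Δ = −F gives Δ = (-1.172, -1.276).
Then the next iterate is (s, t)₁ = (-2.172, -0.276).
Re-evaluating at (-2.172, -0.276): F = (3.12365, -3.60146), so ‖F‖₂ = 4.767.

4.767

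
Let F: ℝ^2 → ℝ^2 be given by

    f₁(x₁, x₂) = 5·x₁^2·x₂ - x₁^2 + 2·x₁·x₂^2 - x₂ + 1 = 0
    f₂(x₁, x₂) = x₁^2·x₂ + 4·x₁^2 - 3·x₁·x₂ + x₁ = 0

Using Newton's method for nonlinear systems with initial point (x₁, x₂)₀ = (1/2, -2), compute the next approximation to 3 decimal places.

(0.242, -0.660)

At (1/2, -2): F = (4.250, 4.000).
Jacobian J = [[10·x₁·x₂ - 2·x₁ + 2·x₂^2, 5·x₁^2 + 4·x₁·x₂ - 1], [2·x₁·x₂ + 8·x₁ - 3·x₂ + 1, x₁^2 - 3·x₁]].
At the point, J = [[-3.000, -3.750], [9.000, -1.250]] (det J = 37.500).
Solving J·Δ = −F gives Δ = (-0.258, 1.340).
Then the next iterate is (x₁, x₂)₁ = (0.242, -0.660).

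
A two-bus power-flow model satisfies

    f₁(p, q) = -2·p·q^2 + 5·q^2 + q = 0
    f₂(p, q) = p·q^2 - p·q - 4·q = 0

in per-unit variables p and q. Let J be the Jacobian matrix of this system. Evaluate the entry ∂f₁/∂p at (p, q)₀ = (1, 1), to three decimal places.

∂f₁/∂p = -2·q^2.
At (1, 1) this is -2.000.

-2.000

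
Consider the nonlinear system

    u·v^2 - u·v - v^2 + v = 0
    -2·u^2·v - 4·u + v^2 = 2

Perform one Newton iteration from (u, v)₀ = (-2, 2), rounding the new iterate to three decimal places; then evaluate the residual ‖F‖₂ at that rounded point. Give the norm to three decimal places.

2.015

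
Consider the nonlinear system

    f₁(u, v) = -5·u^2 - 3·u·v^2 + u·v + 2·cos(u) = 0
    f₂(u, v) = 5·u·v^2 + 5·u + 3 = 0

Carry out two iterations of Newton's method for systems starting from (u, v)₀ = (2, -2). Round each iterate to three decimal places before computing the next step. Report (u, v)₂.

At (2, -2): F = (-48.83229, 53.000).
Jacobian J = [[-10·u - 3·v^2 + v - 2·sin(u), -6·u·v + u], [5·v^2 + 5, 10·u·v]].
At the point, J = [[-35.81859, 26.000], [25.000, -40.000]] (det J = 782.74379).
Solving J·Δ = −F gives Δ = (-0.735, 0.866).
Then the next iterate is (u, v)₁ = (1.265, -1.134).
Round to (1.265, -1.134) and repeat: F = (-13.71373, 17.45867), J = [[-19.54908, 9.87206], [11.42978, -14.34510]].
Δ = (-0.145, 1.101), so (u, v)₂ = (1.120, -0.033).

(1.120, -0.033)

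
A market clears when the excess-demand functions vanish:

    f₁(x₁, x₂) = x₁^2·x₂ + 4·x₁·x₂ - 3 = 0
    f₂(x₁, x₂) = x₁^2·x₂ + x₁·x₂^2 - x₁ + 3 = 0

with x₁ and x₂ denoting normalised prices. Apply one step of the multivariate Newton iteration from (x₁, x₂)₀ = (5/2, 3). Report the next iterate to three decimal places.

(1.031, 2.625)

At (5/2, 3): F = (45.750, 41.750).
Jacobian J = [[2·x₁·x₂ + 4·x₂, x₁^2 + 4·x₁], [2·x₁·x₂ + x₂^2 - 1, x₁^2 + 2·x₁·x₂]].
At the point, J = [[27.000, 16.250], [23.000, 21.250]] (det J = 200.000).
Solving J·Δ = −F gives Δ = (-1.469, -0.375).
Then the next iterate is (x₁, x₂)₁ = (1.031, 2.625).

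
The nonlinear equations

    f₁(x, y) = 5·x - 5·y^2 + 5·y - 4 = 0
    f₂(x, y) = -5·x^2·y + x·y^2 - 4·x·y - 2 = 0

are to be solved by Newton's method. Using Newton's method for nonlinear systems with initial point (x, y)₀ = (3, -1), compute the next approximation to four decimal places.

(1.8893, -0.6964)

At (3, -1): F = (1.0000, 58.0000).
Jacobian J = [[5, -10·y + 5], [-10·x·y + y^2 - 4·y, -5·x^2 + 2·x·y - 4·x]].
At the point, J = [[5.0000, 15.0000], [35.0000, -63.0000]] (det J = -840.0000).
Solving J·Δ = −F gives Δ = (-1.1107, 0.3036).
Then the next iterate is (x, y)₁ = (1.8893, -0.6964).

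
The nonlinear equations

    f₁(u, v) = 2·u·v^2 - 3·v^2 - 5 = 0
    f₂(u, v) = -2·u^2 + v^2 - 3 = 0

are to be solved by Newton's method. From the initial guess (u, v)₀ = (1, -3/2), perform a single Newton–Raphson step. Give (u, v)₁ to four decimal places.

(21.0000, -29.0833)

At (1, -3/2): F = (-7.2500, -2.7500).
Jacobian J = [[2·v^2, 4·u·v - 6·v], [-4·u, 2·v]].
At the point, J = [[4.5000, 3.0000], [-4.0000, -3.0000]] (det J = -1.5000).
Solving J·Δ = −F gives Δ = (20.0000, -27.5833).
Then the next iterate is (u, v)₁ = (21.0000, -29.0833).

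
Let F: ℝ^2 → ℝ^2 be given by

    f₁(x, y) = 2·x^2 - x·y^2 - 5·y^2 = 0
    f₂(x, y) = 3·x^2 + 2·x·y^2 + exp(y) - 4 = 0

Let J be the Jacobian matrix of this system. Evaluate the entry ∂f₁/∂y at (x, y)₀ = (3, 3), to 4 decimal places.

-48.0000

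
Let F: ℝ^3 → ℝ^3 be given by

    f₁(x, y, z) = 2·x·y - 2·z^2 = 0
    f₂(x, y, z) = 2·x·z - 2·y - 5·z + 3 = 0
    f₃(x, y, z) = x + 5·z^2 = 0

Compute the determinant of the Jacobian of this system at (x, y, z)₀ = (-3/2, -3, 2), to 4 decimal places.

488.0000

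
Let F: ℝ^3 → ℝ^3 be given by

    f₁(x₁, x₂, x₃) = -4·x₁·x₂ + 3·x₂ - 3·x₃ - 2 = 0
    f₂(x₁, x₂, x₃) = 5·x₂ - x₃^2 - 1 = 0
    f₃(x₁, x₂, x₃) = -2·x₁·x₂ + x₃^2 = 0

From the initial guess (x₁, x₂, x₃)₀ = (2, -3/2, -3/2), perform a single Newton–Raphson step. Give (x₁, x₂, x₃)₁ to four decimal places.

At (2, -3/2, -3/2): F = (10.0000, -10.7500, 8.2500).
Jacobian J = [[-4·x₂, -4·x₁ + 3, -3], [0, 5, -2·x₃], [-2·x₂, -2·x₁, 2·x₃]].
At the point, J = [[6.0000, -5.0000, -3.0000], [0.0000, 5.0000, 3.0000], [3.0000, -4.0000, -3.0000]] (det J = -18.0000).
Solving J·Δ = −F gives Δ = (0.1250, 2.1250, 0.0417).
Then the next iterate is (x₁, x₂, x₃)₁ = (2.1250, 0.6250, -1.4583).

(2.1250, 0.6250, -1.4583)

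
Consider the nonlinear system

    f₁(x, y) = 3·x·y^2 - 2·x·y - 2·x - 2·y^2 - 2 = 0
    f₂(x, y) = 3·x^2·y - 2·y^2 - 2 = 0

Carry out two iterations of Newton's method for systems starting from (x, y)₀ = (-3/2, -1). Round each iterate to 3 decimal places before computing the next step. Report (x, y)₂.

(-0.027, -0.201)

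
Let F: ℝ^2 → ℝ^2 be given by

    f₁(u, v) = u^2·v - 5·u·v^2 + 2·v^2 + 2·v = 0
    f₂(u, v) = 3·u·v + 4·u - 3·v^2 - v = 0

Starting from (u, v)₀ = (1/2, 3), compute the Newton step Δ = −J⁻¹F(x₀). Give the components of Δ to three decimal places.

At (1/2, 3): F = (2.250, -23.500).
Jacobian J = [[2·u·v - 5·v^2, u^2 - 10·u·v + 4·v + 2], [3·v + 4, 3·u - 6·v - 1]].
At the point, J = [[-42.000, -0.750], [13.000, -17.500]] (det J = 744.750).
Solving J·Δ = −F gives Δ = (0.077, -1.286).

(0.077, -1.286)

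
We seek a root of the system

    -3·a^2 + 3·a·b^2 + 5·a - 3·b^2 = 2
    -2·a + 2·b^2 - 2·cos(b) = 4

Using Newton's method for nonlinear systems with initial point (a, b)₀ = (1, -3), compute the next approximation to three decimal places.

(1.000, -1.862)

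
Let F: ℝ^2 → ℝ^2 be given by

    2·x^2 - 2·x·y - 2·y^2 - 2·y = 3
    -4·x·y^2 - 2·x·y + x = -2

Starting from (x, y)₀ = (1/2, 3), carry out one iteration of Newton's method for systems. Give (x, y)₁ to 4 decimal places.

(0.6883, 0.9831)

At (1/2, 3): F = (-29.5000, -18.5000).
Jacobian J = [[4·x - 2·y, -2·x - 4·y - 2], [-4·y^2 - 2·y + 1, -8·x·y - 2·x]].
At the point, J = [[-4.0000, -15.0000], [-41.0000, -13.0000]] (det J = -563.0000).
Solving J·Δ = −F gives Δ = (0.1883, -2.0169).
Then the next iterate is (x, y)₁ = (0.6883, 0.9831).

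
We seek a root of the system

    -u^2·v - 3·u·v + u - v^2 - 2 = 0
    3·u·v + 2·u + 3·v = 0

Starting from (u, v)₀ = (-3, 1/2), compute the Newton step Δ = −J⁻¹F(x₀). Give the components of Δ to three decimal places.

(1.957, -0.359)

At (-3, 1/2): F = (-5.250, -9.000).
Jacobian J = [[-2·u·v - 3·v + 1, -u^2 - 3·u - 2·v], [3·v + 2, 3·u + 3]].
At the point, J = [[2.500, -1.000], [3.500, -6.000]] (det J = -11.500).
Solving J·Δ = −F gives Δ = (1.957, -0.359).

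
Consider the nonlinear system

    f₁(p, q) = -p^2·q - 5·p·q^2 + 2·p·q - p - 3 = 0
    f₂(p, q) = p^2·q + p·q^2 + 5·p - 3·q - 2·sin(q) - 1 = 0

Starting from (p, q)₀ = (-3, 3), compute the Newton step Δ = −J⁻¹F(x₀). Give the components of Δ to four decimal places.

(-1.9106, -1.7605)

At (-3, 3): F = (90.0000, -25.282240).
Jacobian J = [[-2·p·q - 5·q^2 + 2·q - 1, -p^2 - 10·p·q + 2·p], [2·p·q + q^2 + 5, p^2 + 2·p·q - 2·cos(q) - 3]].
At the point, J = [[-22.0000, 75.0000], [-4.0000, -10.020015]] (det J = 520.440330).
Solving J·Δ = −F gives Δ = (-1.9106, -1.7605).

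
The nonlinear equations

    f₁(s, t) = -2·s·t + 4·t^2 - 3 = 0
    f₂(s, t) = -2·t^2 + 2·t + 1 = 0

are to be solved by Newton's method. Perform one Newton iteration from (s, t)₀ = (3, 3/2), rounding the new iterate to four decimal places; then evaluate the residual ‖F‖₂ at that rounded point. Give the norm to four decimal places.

0.2519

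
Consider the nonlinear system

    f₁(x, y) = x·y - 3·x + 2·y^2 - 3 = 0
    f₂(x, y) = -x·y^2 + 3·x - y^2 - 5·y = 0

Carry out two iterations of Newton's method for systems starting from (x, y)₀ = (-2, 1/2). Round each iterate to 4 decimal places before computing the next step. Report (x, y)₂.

At (-2, 1/2): F = (2.5000, -8.2500).
Jacobian J = [[y - 3, x + 4·y], [-y^2 + 3, -2·x·y - 2·y - 5]].
At the point, J = [[-2.5000, 0.0000], [2.7500, -4.0000]] (det J = 10.0000).
Solving J·Δ = −F gives Δ = (1.0000, -1.3750).
Then the next iterate is (x, y)₁ = (-1.0000, -0.8750).
Round to (-1.0000, -0.8750) and repeat: F = (2.406250, 1.3750), J = [[-3.8750, -4.5000], [2.234375, -5.0000]].
Δ = (0.1986, 0.3637), so (x, y)₂ = (-0.8014, -0.5113).

(-0.8014, -0.5113)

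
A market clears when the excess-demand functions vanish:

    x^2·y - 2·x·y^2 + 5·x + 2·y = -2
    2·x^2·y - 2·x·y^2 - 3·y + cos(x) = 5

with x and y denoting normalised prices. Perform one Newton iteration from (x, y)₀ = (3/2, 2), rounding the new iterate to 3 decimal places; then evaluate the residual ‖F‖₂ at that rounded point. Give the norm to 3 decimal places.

At (3/2, 2): F = (6.000, -13.92926).
Jacobian J = [[2·x·y - 2·y^2 + 5, x^2 - 4·x·y + 2], [4·x·y - 2·y^2 - sin(x), 2·x^2 - 4·x·y - 3]].
At the point, J = [[3.000, -7.750], [3.00251, -10.500]] (det J = -8.23059).
Solving J·Δ = −F gives Δ = (-20.770, -7.266).
Then the next iterate is (x, y)₁ = (-19.270, -5.266).
Re-evaluating at (-19.270, -5.266): F = (-991.57772, -2830.42386), so ‖F‖₂ = 2999.087.

2999.087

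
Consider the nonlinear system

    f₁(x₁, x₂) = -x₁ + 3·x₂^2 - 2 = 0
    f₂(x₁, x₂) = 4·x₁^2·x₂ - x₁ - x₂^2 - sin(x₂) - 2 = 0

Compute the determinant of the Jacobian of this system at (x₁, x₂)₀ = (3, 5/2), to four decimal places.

-916.8011

J = [[-1, 6·x₂], [8·x₁·x₂ - 1, 4·x₁^2 - 2·x₂ - cos(x₂)]].
At the point, J = [[-1.0000, 15.0000], [59.0000, 31.801144]].
det J = -916.8011.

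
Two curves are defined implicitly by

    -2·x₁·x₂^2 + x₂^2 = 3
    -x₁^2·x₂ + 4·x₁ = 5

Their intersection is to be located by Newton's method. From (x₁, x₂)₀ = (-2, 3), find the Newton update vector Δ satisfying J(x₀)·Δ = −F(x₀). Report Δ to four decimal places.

(1.4265, -0.5441)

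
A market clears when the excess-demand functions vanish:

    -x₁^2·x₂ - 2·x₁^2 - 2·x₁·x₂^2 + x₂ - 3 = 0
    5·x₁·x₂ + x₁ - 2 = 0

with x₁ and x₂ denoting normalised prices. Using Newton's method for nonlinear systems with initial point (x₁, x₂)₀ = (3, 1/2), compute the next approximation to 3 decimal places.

At (3, 1/2): F = (-26.500, 8.500).
Jacobian J = [[-2·x₁·x₂ - 4·x₁ - 2·x₂^2, -x₁^2 - 4·x₁·x₂ + 1], [5·x₂ + 1, 5·x₁]].
At the point, J = [[-15.500, -14.000], [3.500, 15.000]] (det J = -183.500).
Solving J·Δ = −F gives Δ = (-1.518, -0.213).
Then the next iterate is (x₁, x₂)₁ = (1.482, 0.287).

(1.482, 0.287)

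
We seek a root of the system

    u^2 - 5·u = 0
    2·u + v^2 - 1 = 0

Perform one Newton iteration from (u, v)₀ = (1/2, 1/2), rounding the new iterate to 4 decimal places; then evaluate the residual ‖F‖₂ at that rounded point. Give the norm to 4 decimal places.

0.8284

At (1/2, 1/2): F = (-2.2500, 0.2500).
Jacobian J = [[2·u - 5, 0], [2, 2·v]].
At the point, J = [[-4.0000, 0.0000], [2.0000, 1.0000]] (det J = -4.0000).
Solving J·Δ = −F gives Δ = (-0.5625, 0.8750).
Then the next iterate is (u, v)₁ = (-0.0625, 1.3750).
Re-evaluating at (-0.0625, 1.3750): F = (0.316406, 0.765625), so ‖F‖₂ = 0.8284.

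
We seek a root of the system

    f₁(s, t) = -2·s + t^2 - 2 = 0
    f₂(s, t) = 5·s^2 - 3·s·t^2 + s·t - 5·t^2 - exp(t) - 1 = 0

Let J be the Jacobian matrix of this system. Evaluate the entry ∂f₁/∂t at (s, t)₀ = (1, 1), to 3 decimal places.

∂f₁/∂t = 2·t.
At (1, 1) this is 2.000.

2.000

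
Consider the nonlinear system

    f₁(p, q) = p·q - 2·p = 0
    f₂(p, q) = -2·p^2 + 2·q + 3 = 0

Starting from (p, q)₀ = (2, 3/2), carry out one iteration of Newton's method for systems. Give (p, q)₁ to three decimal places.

(1.867, 1.967)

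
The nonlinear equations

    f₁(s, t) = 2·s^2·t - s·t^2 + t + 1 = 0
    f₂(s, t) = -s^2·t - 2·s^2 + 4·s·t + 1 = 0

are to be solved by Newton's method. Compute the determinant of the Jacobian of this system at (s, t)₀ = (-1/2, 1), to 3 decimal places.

-10.750

J = [[4·s·t - t^2, 2·s^2 - 2·s·t + 1], [-2·s·t - 4·s + 4·t, -s^2 + 4·s]].
At the point, J = [[-3.000, 2.500], [7.000, -2.250]].
det J = -10.750.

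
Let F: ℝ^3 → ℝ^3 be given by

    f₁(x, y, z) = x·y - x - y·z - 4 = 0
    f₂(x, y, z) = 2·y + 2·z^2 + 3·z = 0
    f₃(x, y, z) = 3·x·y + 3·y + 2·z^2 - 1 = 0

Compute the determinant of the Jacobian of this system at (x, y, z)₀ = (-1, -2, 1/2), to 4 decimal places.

57.0000

J = [[y - 1, x - z, -y], [0, 2, 4·z + 3], [3·y, 3·x + 3, 4·z]].
At the point, J = [[-3.0000, -1.5000, 2.0000], [0.0000, 2.0000, 5.0000], [-6.0000, 0.0000, 2.0000]].
det J = 57.0000.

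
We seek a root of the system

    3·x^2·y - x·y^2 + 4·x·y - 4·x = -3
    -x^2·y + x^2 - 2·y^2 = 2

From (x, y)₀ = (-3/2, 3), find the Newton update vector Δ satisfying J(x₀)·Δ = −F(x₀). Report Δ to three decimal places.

At (-3/2, 3): F = (24.750, -24.500).
Jacobian J = [[6·x·y - y^2 + 4·y - 4, 3·x^2 - 2·x·y + 4·x], [-2·x·y + 2·x, -x^2 - 4·y]].
At the point, J = [[-28.000, 9.750], [6.000, -14.250]] (det J = 340.500).
Solving J·Δ = −F gives Δ = (0.334, -1.579).

(0.334, -1.579)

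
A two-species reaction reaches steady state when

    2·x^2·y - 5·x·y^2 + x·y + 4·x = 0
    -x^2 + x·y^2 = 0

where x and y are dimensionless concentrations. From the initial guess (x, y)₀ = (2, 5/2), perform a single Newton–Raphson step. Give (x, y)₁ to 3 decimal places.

(0.941, 1.888)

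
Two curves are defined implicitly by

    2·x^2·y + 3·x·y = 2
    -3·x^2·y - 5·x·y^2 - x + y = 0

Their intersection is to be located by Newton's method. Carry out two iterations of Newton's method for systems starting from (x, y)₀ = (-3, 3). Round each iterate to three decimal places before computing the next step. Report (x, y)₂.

(-2.110, 1.360)

At (-3, 3): F = (25.000, 60.000).
Jacobian J = [[4·x·y + 3·y, 2·x^2 + 3·x], [-6·x·y - 5·y^2 - 1, -3·x^2 - 10·x·y + 1]].
At the point, J = [[-27.000, 9.000], [8.000, 64.000]] (det J = -1800.000).
Solving J·Δ = −F gives Δ = (0.589, -1.011).
Then the next iterate is (x, y)₁ = (-2.411, 1.989).
Round to (-2.411, 1.989) and repeat: F = (6.73736, 17.40534), J = [[-13.21492, 4.39284], [7.99227, 31.51603]].
Δ = (0.301, -0.629), so (x, y)₂ = (-2.110, 1.360).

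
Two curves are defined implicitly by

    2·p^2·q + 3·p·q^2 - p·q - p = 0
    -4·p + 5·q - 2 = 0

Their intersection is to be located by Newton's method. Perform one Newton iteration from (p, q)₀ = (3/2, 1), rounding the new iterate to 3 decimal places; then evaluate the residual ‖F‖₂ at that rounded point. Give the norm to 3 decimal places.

1.539

At (3/2, 1): F = (6.000, -3.000).
Jacobian J = [[4·p·q + 3·q^2 - q - 1, 2·p^2 + 6·p·q - p], [-4, 5]].
At the point, J = [[7.000, 12.000], [-4.000, 5.000]] (det J = 83.000).
Solving J·Δ = −F gives Δ = (-0.795, -0.036).
Then the next iterate is (p, q)₁ = (0.705, 0.964).
Re-evaluating at (0.705, 0.964): F = (1.53911, 0.000), so ‖F‖₂ = 1.539.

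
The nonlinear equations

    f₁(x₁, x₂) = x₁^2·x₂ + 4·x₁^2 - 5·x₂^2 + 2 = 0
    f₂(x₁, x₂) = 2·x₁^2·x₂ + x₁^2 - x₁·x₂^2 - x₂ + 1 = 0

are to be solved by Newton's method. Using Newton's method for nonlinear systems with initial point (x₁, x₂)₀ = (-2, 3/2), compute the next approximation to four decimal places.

(-1.2075, 1.0741)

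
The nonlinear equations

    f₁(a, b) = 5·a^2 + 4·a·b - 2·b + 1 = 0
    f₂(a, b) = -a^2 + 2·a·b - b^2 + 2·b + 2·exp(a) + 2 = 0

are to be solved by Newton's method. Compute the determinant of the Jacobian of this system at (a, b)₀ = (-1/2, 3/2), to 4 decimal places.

J = [[10·a + 4·b, 4·a - 2], [-2·a + 2·b + 2·exp(a), 2·a - 2·b + 2]].
At the point, J = [[1.0000, -4.0000], [5.213061, -2.0000]].
det J = 18.8522.

18.8522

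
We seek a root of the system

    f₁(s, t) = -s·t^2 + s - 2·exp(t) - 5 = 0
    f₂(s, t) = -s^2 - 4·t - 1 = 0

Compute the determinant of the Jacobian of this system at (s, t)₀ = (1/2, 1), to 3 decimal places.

-6.437

J = [[-t^2 + 1, -2·s·t - 2·exp(t)], [-2·s, -4]].
At the point, J = [[0.000, -6.43656], [-1.000, -4.000]].
det J = -6.437.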